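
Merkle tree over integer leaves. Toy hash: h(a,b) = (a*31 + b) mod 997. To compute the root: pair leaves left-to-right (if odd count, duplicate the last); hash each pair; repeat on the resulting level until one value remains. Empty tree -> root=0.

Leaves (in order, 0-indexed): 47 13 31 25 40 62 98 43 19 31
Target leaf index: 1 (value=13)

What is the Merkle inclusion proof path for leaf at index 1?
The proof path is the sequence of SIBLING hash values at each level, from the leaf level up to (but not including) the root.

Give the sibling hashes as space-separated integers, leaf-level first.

L0 (leaves): [47, 13, 31, 25, 40, 62, 98, 43, 19, 31], target index=1
L1: h(47,13)=(47*31+13)%997=473 [pair 0] h(31,25)=(31*31+25)%997=986 [pair 1] h(40,62)=(40*31+62)%997=305 [pair 2] h(98,43)=(98*31+43)%997=90 [pair 3] h(19,31)=(19*31+31)%997=620 [pair 4] -> [473, 986, 305, 90, 620]
  Sibling for proof at L0: 47
L2: h(473,986)=(473*31+986)%997=694 [pair 0] h(305,90)=(305*31+90)%997=572 [pair 1] h(620,620)=(620*31+620)%997=897 [pair 2] -> [694, 572, 897]
  Sibling for proof at L1: 986
L3: h(694,572)=(694*31+572)%997=152 [pair 0] h(897,897)=(897*31+897)%997=788 [pair 1] -> [152, 788]
  Sibling for proof at L2: 572
L4: h(152,788)=(152*31+788)%997=515 [pair 0] -> [515]
  Sibling for proof at L3: 788
Root: 515
Proof path (sibling hashes from leaf to root): [47, 986, 572, 788]

Answer: 47 986 572 788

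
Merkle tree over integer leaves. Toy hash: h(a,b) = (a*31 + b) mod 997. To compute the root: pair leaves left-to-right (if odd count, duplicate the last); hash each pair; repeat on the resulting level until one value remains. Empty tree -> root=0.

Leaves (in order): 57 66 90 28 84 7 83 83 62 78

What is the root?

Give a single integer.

Answer: 928

Derivation:
L0: [57, 66, 90, 28, 84, 7, 83, 83, 62, 78]
L1: h(57,66)=(57*31+66)%997=836 h(90,28)=(90*31+28)%997=824 h(84,7)=(84*31+7)%997=617 h(83,83)=(83*31+83)%997=662 h(62,78)=(62*31+78)%997=6 -> [836, 824, 617, 662, 6]
L2: h(836,824)=(836*31+824)%997=818 h(617,662)=(617*31+662)%997=846 h(6,6)=(6*31+6)%997=192 -> [818, 846, 192]
L3: h(818,846)=(818*31+846)%997=282 h(192,192)=(192*31+192)%997=162 -> [282, 162]
L4: h(282,162)=(282*31+162)%997=928 -> [928]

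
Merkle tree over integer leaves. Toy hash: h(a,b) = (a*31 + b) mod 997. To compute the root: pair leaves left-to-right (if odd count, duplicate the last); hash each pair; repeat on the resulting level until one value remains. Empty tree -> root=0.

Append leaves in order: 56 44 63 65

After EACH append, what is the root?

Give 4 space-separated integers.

Answer: 56 783 367 369

Derivation:
After append 56 (leaves=[56]):
  L0: [56]
  root=56
After append 44 (leaves=[56, 44]):
  L0: [56, 44]
  L1: h(56,44)=(56*31+44)%997=783 -> [783]
  root=783
After append 63 (leaves=[56, 44, 63]):
  L0: [56, 44, 63]
  L1: h(56,44)=(56*31+44)%997=783 h(63,63)=(63*31+63)%997=22 -> [783, 22]
  L2: h(783,22)=(783*31+22)%997=367 -> [367]
  root=367
After append 65 (leaves=[56, 44, 63, 65]):
  L0: [56, 44, 63, 65]
  L1: h(56,44)=(56*31+44)%997=783 h(63,65)=(63*31+65)%997=24 -> [783, 24]
  L2: h(783,24)=(783*31+24)%997=369 -> [369]
  root=369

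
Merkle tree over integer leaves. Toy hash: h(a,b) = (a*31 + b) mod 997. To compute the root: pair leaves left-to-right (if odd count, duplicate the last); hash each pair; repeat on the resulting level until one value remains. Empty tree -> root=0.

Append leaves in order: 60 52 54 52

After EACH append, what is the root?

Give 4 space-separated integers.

Answer: 60 915 183 181

Derivation:
After append 60 (leaves=[60]):
  L0: [60]
  root=60
After append 52 (leaves=[60, 52]):
  L0: [60, 52]
  L1: h(60,52)=(60*31+52)%997=915 -> [915]
  root=915
After append 54 (leaves=[60, 52, 54]):
  L0: [60, 52, 54]
  L1: h(60,52)=(60*31+52)%997=915 h(54,54)=(54*31+54)%997=731 -> [915, 731]
  L2: h(915,731)=(915*31+731)%997=183 -> [183]
  root=183
After append 52 (leaves=[60, 52, 54, 52]):
  L0: [60, 52, 54, 52]
  L1: h(60,52)=(60*31+52)%997=915 h(54,52)=(54*31+52)%997=729 -> [915, 729]
  L2: h(915,729)=(915*31+729)%997=181 -> [181]
  root=181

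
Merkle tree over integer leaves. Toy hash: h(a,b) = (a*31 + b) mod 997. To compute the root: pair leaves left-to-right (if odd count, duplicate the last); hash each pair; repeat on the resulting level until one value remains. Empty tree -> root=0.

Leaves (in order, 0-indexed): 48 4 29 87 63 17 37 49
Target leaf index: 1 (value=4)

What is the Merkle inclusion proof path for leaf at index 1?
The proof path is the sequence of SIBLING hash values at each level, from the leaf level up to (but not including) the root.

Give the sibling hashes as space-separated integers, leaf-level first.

Answer: 48 986 452

Derivation:
L0 (leaves): [48, 4, 29, 87, 63, 17, 37, 49], target index=1
L1: h(48,4)=(48*31+4)%997=495 [pair 0] h(29,87)=(29*31+87)%997=986 [pair 1] h(63,17)=(63*31+17)%997=973 [pair 2] h(37,49)=(37*31+49)%997=199 [pair 3] -> [495, 986, 973, 199]
  Sibling for proof at L0: 48
L2: h(495,986)=(495*31+986)%997=379 [pair 0] h(973,199)=(973*31+199)%997=452 [pair 1] -> [379, 452]
  Sibling for proof at L1: 986
L3: h(379,452)=(379*31+452)%997=237 [pair 0] -> [237]
  Sibling for proof at L2: 452
Root: 237
Proof path (sibling hashes from leaf to root): [48, 986, 452]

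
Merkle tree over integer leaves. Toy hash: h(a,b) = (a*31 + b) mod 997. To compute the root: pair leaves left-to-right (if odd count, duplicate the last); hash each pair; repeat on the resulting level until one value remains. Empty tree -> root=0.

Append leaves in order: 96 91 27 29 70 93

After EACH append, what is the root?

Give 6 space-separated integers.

After append 96 (leaves=[96]):
  L0: [96]
  root=96
After append 91 (leaves=[96, 91]):
  L0: [96, 91]
  L1: h(96,91)=(96*31+91)%997=76 -> [76]
  root=76
After append 27 (leaves=[96, 91, 27]):
  L0: [96, 91, 27]
  L1: h(96,91)=(96*31+91)%997=76 h(27,27)=(27*31+27)%997=864 -> [76, 864]
  L2: h(76,864)=(76*31+864)%997=229 -> [229]
  root=229
After append 29 (leaves=[96, 91, 27, 29]):
  L0: [96, 91, 27, 29]
  L1: h(96,91)=(96*31+91)%997=76 h(27,29)=(27*31+29)%997=866 -> [76, 866]
  L2: h(76,866)=(76*31+866)%997=231 -> [231]
  root=231
After append 70 (leaves=[96, 91, 27, 29, 70]):
  L0: [96, 91, 27, 29, 70]
  L1: h(96,91)=(96*31+91)%997=76 h(27,29)=(27*31+29)%997=866 h(70,70)=(70*31+70)%997=246 -> [76, 866, 246]
  L2: h(76,866)=(76*31+866)%997=231 h(246,246)=(246*31+246)%997=893 -> [231, 893]
  L3: h(231,893)=(231*31+893)%997=78 -> [78]
  root=78
After append 93 (leaves=[96, 91, 27, 29, 70, 93]):
  L0: [96, 91, 27, 29, 70, 93]
  L1: h(96,91)=(96*31+91)%997=76 h(27,29)=(27*31+29)%997=866 h(70,93)=(70*31+93)%997=269 -> [76, 866, 269]
  L2: h(76,866)=(76*31+866)%997=231 h(269,269)=(269*31+269)%997=632 -> [231, 632]
  L3: h(231,632)=(231*31+632)%997=814 -> [814]
  root=814

Answer: 96 76 229 231 78 814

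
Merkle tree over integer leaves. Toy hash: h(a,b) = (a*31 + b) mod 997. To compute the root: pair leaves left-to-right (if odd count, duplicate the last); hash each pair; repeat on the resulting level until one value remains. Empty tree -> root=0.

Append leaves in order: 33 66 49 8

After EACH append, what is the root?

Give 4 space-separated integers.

After append 33 (leaves=[33]):
  L0: [33]
  root=33
After append 66 (leaves=[33, 66]):
  L0: [33, 66]
  L1: h(33,66)=(33*31+66)%997=92 -> [92]
  root=92
After append 49 (leaves=[33, 66, 49]):
  L0: [33, 66, 49]
  L1: h(33,66)=(33*31+66)%997=92 h(49,49)=(49*31+49)%997=571 -> [92, 571]
  L2: h(92,571)=(92*31+571)%997=432 -> [432]
  root=432
After append 8 (leaves=[33, 66, 49, 8]):
  L0: [33, 66, 49, 8]
  L1: h(33,66)=(33*31+66)%997=92 h(49,8)=(49*31+8)%997=530 -> [92, 530]
  L2: h(92,530)=(92*31+530)%997=391 -> [391]
  root=391

Answer: 33 92 432 391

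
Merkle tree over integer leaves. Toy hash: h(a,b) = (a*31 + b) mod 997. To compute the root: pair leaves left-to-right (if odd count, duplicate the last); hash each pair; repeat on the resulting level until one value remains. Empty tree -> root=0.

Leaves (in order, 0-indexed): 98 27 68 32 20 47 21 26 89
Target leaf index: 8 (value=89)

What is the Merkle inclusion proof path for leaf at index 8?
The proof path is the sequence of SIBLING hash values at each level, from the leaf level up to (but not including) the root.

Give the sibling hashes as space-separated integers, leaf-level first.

Answer: 89 854 409 285

Derivation:
L0 (leaves): [98, 27, 68, 32, 20, 47, 21, 26, 89], target index=8
L1: h(98,27)=(98*31+27)%997=74 [pair 0] h(68,32)=(68*31+32)%997=146 [pair 1] h(20,47)=(20*31+47)%997=667 [pair 2] h(21,26)=(21*31+26)%997=677 [pair 3] h(89,89)=(89*31+89)%997=854 [pair 4] -> [74, 146, 667, 677, 854]
  Sibling for proof at L0: 89
L2: h(74,146)=(74*31+146)%997=446 [pair 0] h(667,677)=(667*31+677)%997=417 [pair 1] h(854,854)=(854*31+854)%997=409 [pair 2] -> [446, 417, 409]
  Sibling for proof at L1: 854
L3: h(446,417)=(446*31+417)%997=285 [pair 0] h(409,409)=(409*31+409)%997=127 [pair 1] -> [285, 127]
  Sibling for proof at L2: 409
L4: h(285,127)=(285*31+127)%997=986 [pair 0] -> [986]
  Sibling for proof at L3: 285
Root: 986
Proof path (sibling hashes from leaf to root): [89, 854, 409, 285]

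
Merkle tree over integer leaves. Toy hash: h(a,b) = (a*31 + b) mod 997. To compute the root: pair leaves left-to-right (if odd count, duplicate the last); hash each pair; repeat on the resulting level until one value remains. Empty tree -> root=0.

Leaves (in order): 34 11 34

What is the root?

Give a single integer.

Answer: 205

Derivation:
L0: [34, 11, 34]
L1: h(34,11)=(34*31+11)%997=68 h(34,34)=(34*31+34)%997=91 -> [68, 91]
L2: h(68,91)=(68*31+91)%997=205 -> [205]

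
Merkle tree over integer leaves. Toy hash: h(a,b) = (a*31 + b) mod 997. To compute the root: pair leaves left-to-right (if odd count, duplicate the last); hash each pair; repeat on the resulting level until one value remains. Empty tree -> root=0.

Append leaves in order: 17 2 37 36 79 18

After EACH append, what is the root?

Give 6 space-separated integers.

After append 17 (leaves=[17]):
  L0: [17]
  root=17
After append 2 (leaves=[17, 2]):
  L0: [17, 2]
  L1: h(17,2)=(17*31+2)%997=529 -> [529]
  root=529
After append 37 (leaves=[17, 2, 37]):
  L0: [17, 2, 37]
  L1: h(17,2)=(17*31+2)%997=529 h(37,37)=(37*31+37)%997=187 -> [529, 187]
  L2: h(529,187)=(529*31+187)%997=634 -> [634]
  root=634
After append 36 (leaves=[17, 2, 37, 36]):
  L0: [17, 2, 37, 36]
  L1: h(17,2)=(17*31+2)%997=529 h(37,36)=(37*31+36)%997=186 -> [529, 186]
  L2: h(529,186)=(529*31+186)%997=633 -> [633]
  root=633
After append 79 (leaves=[17, 2, 37, 36, 79]):
  L0: [17, 2, 37, 36, 79]
  L1: h(17,2)=(17*31+2)%997=529 h(37,36)=(37*31+36)%997=186 h(79,79)=(79*31+79)%997=534 -> [529, 186, 534]
  L2: h(529,186)=(529*31+186)%997=633 h(534,534)=(534*31+534)%997=139 -> [633, 139]
  L3: h(633,139)=(633*31+139)%997=819 -> [819]
  root=819
After append 18 (leaves=[17, 2, 37, 36, 79, 18]):
  L0: [17, 2, 37, 36, 79, 18]
  L1: h(17,2)=(17*31+2)%997=529 h(37,36)=(37*31+36)%997=186 h(79,18)=(79*31+18)%997=473 -> [529, 186, 473]
  L2: h(529,186)=(529*31+186)%997=633 h(473,473)=(473*31+473)%997=181 -> [633, 181]
  L3: h(633,181)=(633*31+181)%997=861 -> [861]
  root=861

Answer: 17 529 634 633 819 861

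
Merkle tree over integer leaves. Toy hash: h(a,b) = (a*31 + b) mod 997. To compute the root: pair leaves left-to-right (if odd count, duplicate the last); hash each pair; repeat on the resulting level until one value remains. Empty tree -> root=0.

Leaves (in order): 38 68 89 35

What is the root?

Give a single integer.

Answer: 543

Derivation:
L0: [38, 68, 89, 35]
L1: h(38,68)=(38*31+68)%997=249 h(89,35)=(89*31+35)%997=800 -> [249, 800]
L2: h(249,800)=(249*31+800)%997=543 -> [543]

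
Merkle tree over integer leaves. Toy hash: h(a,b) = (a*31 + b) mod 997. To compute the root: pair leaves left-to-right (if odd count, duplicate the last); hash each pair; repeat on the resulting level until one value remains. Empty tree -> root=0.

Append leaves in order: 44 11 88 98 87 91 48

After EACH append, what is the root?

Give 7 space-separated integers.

Answer: 44 378 576 586 575 703 448

Derivation:
After append 44 (leaves=[44]):
  L0: [44]
  root=44
After append 11 (leaves=[44, 11]):
  L0: [44, 11]
  L1: h(44,11)=(44*31+11)%997=378 -> [378]
  root=378
After append 88 (leaves=[44, 11, 88]):
  L0: [44, 11, 88]
  L1: h(44,11)=(44*31+11)%997=378 h(88,88)=(88*31+88)%997=822 -> [378, 822]
  L2: h(378,822)=(378*31+822)%997=576 -> [576]
  root=576
After append 98 (leaves=[44, 11, 88, 98]):
  L0: [44, 11, 88, 98]
  L1: h(44,11)=(44*31+11)%997=378 h(88,98)=(88*31+98)%997=832 -> [378, 832]
  L2: h(378,832)=(378*31+832)%997=586 -> [586]
  root=586
After append 87 (leaves=[44, 11, 88, 98, 87]):
  L0: [44, 11, 88, 98, 87]
  L1: h(44,11)=(44*31+11)%997=378 h(88,98)=(88*31+98)%997=832 h(87,87)=(87*31+87)%997=790 -> [378, 832, 790]
  L2: h(378,832)=(378*31+832)%997=586 h(790,790)=(790*31+790)%997=355 -> [586, 355]
  L3: h(586,355)=(586*31+355)%997=575 -> [575]
  root=575
After append 91 (leaves=[44, 11, 88, 98, 87, 91]):
  L0: [44, 11, 88, 98, 87, 91]
  L1: h(44,11)=(44*31+11)%997=378 h(88,98)=(88*31+98)%997=832 h(87,91)=(87*31+91)%997=794 -> [378, 832, 794]
  L2: h(378,832)=(378*31+832)%997=586 h(794,794)=(794*31+794)%997=483 -> [586, 483]
  L3: h(586,483)=(586*31+483)%997=703 -> [703]
  root=703
After append 48 (leaves=[44, 11, 88, 98, 87, 91, 48]):
  L0: [44, 11, 88, 98, 87, 91, 48]
  L1: h(44,11)=(44*31+11)%997=378 h(88,98)=(88*31+98)%997=832 h(87,91)=(87*31+91)%997=794 h(48,48)=(48*31+48)%997=539 -> [378, 832, 794, 539]
  L2: h(378,832)=(378*31+832)%997=586 h(794,539)=(794*31+539)%997=228 -> [586, 228]
  L3: h(586,228)=(586*31+228)%997=448 -> [448]
  root=448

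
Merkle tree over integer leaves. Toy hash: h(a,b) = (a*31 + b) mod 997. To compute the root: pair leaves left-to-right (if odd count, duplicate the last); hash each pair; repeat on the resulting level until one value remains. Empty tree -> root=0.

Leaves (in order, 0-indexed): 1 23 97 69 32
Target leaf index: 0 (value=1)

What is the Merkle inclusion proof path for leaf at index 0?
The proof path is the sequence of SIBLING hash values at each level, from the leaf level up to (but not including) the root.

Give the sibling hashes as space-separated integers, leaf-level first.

Answer: 23 85 864

Derivation:
L0 (leaves): [1, 23, 97, 69, 32], target index=0
L1: h(1,23)=(1*31+23)%997=54 [pair 0] h(97,69)=(97*31+69)%997=85 [pair 1] h(32,32)=(32*31+32)%997=27 [pair 2] -> [54, 85, 27]
  Sibling for proof at L0: 23
L2: h(54,85)=(54*31+85)%997=762 [pair 0] h(27,27)=(27*31+27)%997=864 [pair 1] -> [762, 864]
  Sibling for proof at L1: 85
L3: h(762,864)=(762*31+864)%997=558 [pair 0] -> [558]
  Sibling for proof at L2: 864
Root: 558
Proof path (sibling hashes from leaf to root): [23, 85, 864]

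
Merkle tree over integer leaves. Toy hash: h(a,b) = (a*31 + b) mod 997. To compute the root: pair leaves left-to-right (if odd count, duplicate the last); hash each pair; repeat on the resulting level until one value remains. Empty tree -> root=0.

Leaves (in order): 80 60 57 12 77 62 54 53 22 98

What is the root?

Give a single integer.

Answer: 983

Derivation:
L0: [80, 60, 57, 12, 77, 62, 54, 53, 22, 98]
L1: h(80,60)=(80*31+60)%997=546 h(57,12)=(57*31+12)%997=782 h(77,62)=(77*31+62)%997=455 h(54,53)=(54*31+53)%997=730 h(22,98)=(22*31+98)%997=780 -> [546, 782, 455, 730, 780]
L2: h(546,782)=(546*31+782)%997=759 h(455,730)=(455*31+730)%997=877 h(780,780)=(780*31+780)%997=35 -> [759, 877, 35]
L3: h(759,877)=(759*31+877)%997=478 h(35,35)=(35*31+35)%997=123 -> [478, 123]
L4: h(478,123)=(478*31+123)%997=983 -> [983]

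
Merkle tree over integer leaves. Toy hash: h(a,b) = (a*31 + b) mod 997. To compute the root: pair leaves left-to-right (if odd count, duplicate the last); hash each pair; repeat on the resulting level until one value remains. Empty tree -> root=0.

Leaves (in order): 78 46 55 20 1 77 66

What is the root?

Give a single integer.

L0: [78, 46, 55, 20, 1, 77, 66]
L1: h(78,46)=(78*31+46)%997=470 h(55,20)=(55*31+20)%997=728 h(1,77)=(1*31+77)%997=108 h(66,66)=(66*31+66)%997=118 -> [470, 728, 108, 118]
L2: h(470,728)=(470*31+728)%997=343 h(108,118)=(108*31+118)%997=475 -> [343, 475]
L3: h(343,475)=(343*31+475)%997=141 -> [141]

Answer: 141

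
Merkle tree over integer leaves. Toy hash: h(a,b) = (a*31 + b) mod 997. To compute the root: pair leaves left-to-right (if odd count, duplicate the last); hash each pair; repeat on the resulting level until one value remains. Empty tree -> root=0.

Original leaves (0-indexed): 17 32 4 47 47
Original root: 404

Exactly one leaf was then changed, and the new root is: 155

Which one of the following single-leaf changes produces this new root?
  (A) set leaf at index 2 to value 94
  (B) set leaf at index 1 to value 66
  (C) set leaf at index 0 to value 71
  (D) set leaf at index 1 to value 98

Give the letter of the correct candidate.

Original leaves: [17, 32, 4, 47, 47]
Target new root: 155
Try each candidate change and compute the resulting root:
Candidate A: set leaf[2] = 94 -> leaves = [17, 32, 94, 47, 47]
  L0: [17, 32, 94, 47, 47]
  L1: h(17,32)=(17*31+32)%997=559 h(94,47)=(94*31+47)%997=967 h(47,47)=(47*31+47)%997=507 -> [559, 967, 507]
  L2: h(559,967)=(559*31+967)%997=350 h(507,507)=(507*31+507)%997=272 -> [350, 272]
  L3: h(350,272)=(350*31+272)%997=155 -> [155]
  root = 155 == target 155  ** MATCH **
Candidate B: set leaf[1] = 66 -> leaves = [17, 66, 4, 47, 47]
  L0: [17, 66, 4, 47, 47]
  L1: h(17,66)=(17*31+66)%997=593 h(4,47)=(4*31+47)%997=171 h(47,47)=(47*31+47)%997=507 -> [593, 171, 507]
  L2: h(593,171)=(593*31+171)%997=608 h(507,507)=(507*31+507)%997=272 -> [608, 272]
  L3: h(608,272)=(608*31+272)%997=177 -> [177]
  root = 177 != target 155
Candidate C: set leaf[0] = 71 -> leaves = [71, 32, 4, 47, 47]
  L0: [71, 32, 4, 47, 47]
  L1: h(71,32)=(71*31+32)%997=239 h(4,47)=(4*31+47)%997=171 h(47,47)=(47*31+47)%997=507 -> [239, 171, 507]
  L2: h(239,171)=(239*31+171)%997=601 h(507,507)=(507*31+507)%997=272 -> [601, 272]
  L3: h(601,272)=(601*31+272)%997=957 -> [957]
  root = 957 != target 155
Candidate D: set leaf[1] = 98 -> leaves = [17, 98, 4, 47, 47]
  L0: [17, 98, 4, 47, 47]
  L1: h(17,98)=(17*31+98)%997=625 h(4,47)=(4*31+47)%997=171 h(47,47)=(47*31+47)%997=507 -> [625, 171, 507]
  L2: h(625,171)=(625*31+171)%997=603 h(507,507)=(507*31+507)%997=272 -> [603, 272]
  L3: h(603,272)=(603*31+272)%997=22 -> [22]
  root = 22 != target 155
Candidate A produces the target root.

Answer: A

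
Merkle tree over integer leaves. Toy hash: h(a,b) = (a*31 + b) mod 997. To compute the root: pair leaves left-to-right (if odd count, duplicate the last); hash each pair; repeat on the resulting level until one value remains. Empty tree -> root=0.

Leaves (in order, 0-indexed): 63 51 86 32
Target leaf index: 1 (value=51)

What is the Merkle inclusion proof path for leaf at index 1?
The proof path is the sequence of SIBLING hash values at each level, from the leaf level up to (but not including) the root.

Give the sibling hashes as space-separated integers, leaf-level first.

L0 (leaves): [63, 51, 86, 32], target index=1
L1: h(63,51)=(63*31+51)%997=10 [pair 0] h(86,32)=(86*31+32)%997=704 [pair 1] -> [10, 704]
  Sibling for proof at L0: 63
L2: h(10,704)=(10*31+704)%997=17 [pair 0] -> [17]
  Sibling for proof at L1: 704
Root: 17
Proof path (sibling hashes from leaf to root): [63, 704]

Answer: 63 704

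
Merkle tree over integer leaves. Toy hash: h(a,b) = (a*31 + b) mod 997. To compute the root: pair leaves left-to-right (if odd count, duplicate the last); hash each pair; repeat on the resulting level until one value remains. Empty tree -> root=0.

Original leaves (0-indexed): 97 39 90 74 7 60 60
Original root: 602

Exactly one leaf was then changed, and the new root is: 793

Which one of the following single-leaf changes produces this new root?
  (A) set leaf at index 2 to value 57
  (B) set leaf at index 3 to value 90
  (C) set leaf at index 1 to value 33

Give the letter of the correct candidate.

Answer: A

Derivation:
Original leaves: [97, 39, 90, 74, 7, 60, 60]
Target new root: 793
Try each candidate change and compute the resulting root:
Candidate A: set leaf[2] = 57 -> leaves = [97, 39, 57, 74, 7, 60, 60]
  L0: [97, 39, 57, 74, 7, 60, 60]
  L1: h(97,39)=(97*31+39)%997=55 h(57,74)=(57*31+74)%997=844 h(7,60)=(7*31+60)%997=277 h(60,60)=(60*31+60)%997=923 -> [55, 844, 277, 923]
  L2: h(55,844)=(55*31+844)%997=555 h(277,923)=(277*31+923)%997=537 -> [555, 537]
  L3: h(555,537)=(555*31+537)%997=793 -> [793]
  root = 793 == target 793  ** MATCH **
Candidate B: set leaf[3] = 90 -> leaves = [97, 39, 90, 90, 7, 60, 60]
  L0: [97, 39, 90, 90, 7, 60, 60]
  L1: h(97,39)=(97*31+39)%997=55 h(90,90)=(90*31+90)%997=886 h(7,60)=(7*31+60)%997=277 h(60,60)=(60*31+60)%997=923 -> [55, 886, 277, 923]
  L2: h(55,886)=(55*31+886)%997=597 h(277,923)=(277*31+923)%997=537 -> [597, 537]
  L3: h(597,537)=(597*31+537)%997=101 -> [101]
  root = 101 != target 793
Candidate C: set leaf[1] = 33 -> leaves = [97, 33, 90, 74, 7, 60, 60]
  L0: [97, 33, 90, 74, 7, 60, 60]
  L1: h(97,33)=(97*31+33)%997=49 h(90,74)=(90*31+74)%997=870 h(7,60)=(7*31+60)%997=277 h(60,60)=(60*31+60)%997=923 -> [49, 870, 277, 923]
  L2: h(49,870)=(49*31+870)%997=395 h(277,923)=(277*31+923)%997=537 -> [395, 537]
  L3: h(395,537)=(395*31+537)%997=818 -> [818]
  root = 818 != target 793
Candidate A produces the target root.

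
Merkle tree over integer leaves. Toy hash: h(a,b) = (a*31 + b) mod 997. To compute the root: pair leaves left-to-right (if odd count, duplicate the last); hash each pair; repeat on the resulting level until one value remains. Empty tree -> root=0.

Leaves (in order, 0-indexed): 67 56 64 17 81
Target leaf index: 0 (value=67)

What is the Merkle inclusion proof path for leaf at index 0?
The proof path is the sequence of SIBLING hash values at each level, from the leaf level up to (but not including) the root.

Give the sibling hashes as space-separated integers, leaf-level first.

L0 (leaves): [67, 56, 64, 17, 81], target index=0
L1: h(67,56)=(67*31+56)%997=139 [pair 0] h(64,17)=(64*31+17)%997=7 [pair 1] h(81,81)=(81*31+81)%997=598 [pair 2] -> [139, 7, 598]
  Sibling for proof at L0: 56
L2: h(139,7)=(139*31+7)%997=328 [pair 0] h(598,598)=(598*31+598)%997=193 [pair 1] -> [328, 193]
  Sibling for proof at L1: 7
L3: h(328,193)=(328*31+193)%997=391 [pair 0] -> [391]
  Sibling for proof at L2: 193
Root: 391
Proof path (sibling hashes from leaf to root): [56, 7, 193]

Answer: 56 7 193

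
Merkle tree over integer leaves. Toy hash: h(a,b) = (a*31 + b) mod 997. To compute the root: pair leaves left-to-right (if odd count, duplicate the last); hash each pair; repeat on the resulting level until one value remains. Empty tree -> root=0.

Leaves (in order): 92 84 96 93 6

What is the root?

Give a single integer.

Answer: 572

Derivation:
L0: [92, 84, 96, 93, 6]
L1: h(92,84)=(92*31+84)%997=942 h(96,93)=(96*31+93)%997=78 h(6,6)=(6*31+6)%997=192 -> [942, 78, 192]
L2: h(942,78)=(942*31+78)%997=367 h(192,192)=(192*31+192)%997=162 -> [367, 162]
L3: h(367,162)=(367*31+162)%997=572 -> [572]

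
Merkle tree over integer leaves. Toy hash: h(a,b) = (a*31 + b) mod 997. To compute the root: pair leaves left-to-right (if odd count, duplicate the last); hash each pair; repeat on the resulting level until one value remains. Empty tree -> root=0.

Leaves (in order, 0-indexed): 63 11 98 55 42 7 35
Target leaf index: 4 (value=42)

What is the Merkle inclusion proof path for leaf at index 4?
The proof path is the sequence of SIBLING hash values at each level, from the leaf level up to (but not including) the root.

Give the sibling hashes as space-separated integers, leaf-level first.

L0 (leaves): [63, 11, 98, 55, 42, 7, 35], target index=4
L1: h(63,11)=(63*31+11)%997=967 [pair 0] h(98,55)=(98*31+55)%997=102 [pair 1] h(42,7)=(42*31+7)%997=312 [pair 2] h(35,35)=(35*31+35)%997=123 [pair 3] -> [967, 102, 312, 123]
  Sibling for proof at L0: 7
L2: h(967,102)=(967*31+102)%997=169 [pair 0] h(312,123)=(312*31+123)%997=822 [pair 1] -> [169, 822]
  Sibling for proof at L1: 123
L3: h(169,822)=(169*31+822)%997=79 [pair 0] -> [79]
  Sibling for proof at L2: 169
Root: 79
Proof path (sibling hashes from leaf to root): [7, 123, 169]

Answer: 7 123 169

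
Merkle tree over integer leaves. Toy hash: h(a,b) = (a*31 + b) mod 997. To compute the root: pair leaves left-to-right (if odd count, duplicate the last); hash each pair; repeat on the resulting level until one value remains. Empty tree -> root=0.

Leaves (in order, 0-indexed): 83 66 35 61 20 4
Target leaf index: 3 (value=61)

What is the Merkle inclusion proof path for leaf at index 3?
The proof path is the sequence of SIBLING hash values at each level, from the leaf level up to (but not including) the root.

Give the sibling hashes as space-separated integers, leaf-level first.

L0 (leaves): [83, 66, 35, 61, 20, 4], target index=3
L1: h(83,66)=(83*31+66)%997=645 [pair 0] h(35,61)=(35*31+61)%997=149 [pair 1] h(20,4)=(20*31+4)%997=624 [pair 2] -> [645, 149, 624]
  Sibling for proof at L0: 35
L2: h(645,149)=(645*31+149)%997=204 [pair 0] h(624,624)=(624*31+624)%997=28 [pair 1] -> [204, 28]
  Sibling for proof at L1: 645
L3: h(204,28)=(204*31+28)%997=370 [pair 0] -> [370]
  Sibling for proof at L2: 28
Root: 370
Proof path (sibling hashes from leaf to root): [35, 645, 28]

Answer: 35 645 28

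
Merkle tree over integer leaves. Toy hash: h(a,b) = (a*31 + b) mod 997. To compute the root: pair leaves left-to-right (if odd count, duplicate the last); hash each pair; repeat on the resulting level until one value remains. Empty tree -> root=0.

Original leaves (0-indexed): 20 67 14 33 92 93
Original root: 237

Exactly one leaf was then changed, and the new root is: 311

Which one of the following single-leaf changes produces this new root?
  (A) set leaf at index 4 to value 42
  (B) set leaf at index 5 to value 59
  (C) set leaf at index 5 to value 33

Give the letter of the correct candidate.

Answer: C

Derivation:
Original leaves: [20, 67, 14, 33, 92, 93]
Target new root: 311
Try each candidate change and compute the resulting root:
Candidate A: set leaf[4] = 42 -> leaves = [20, 67, 14, 33, 42, 93]
  L0: [20, 67, 14, 33, 42, 93]
  L1: h(20,67)=(20*31+67)%997=687 h(14,33)=(14*31+33)%997=467 h(42,93)=(42*31+93)%997=398 -> [687, 467, 398]
  L2: h(687,467)=(687*31+467)%997=827 h(398,398)=(398*31+398)%997=772 -> [827, 772]
  L3: h(827,772)=(827*31+772)%997=487 -> [487]
  root = 487 != target 311
Candidate B: set leaf[5] = 59 -> leaves = [20, 67, 14, 33, 92, 59]
  L0: [20, 67, 14, 33, 92, 59]
  L1: h(20,67)=(20*31+67)%997=687 h(14,33)=(14*31+33)%997=467 h(92,59)=(92*31+59)%997=917 -> [687, 467, 917]
  L2: h(687,467)=(687*31+467)%997=827 h(917,917)=(917*31+917)%997=431 -> [827, 431]
  L3: h(827,431)=(827*31+431)%997=146 -> [146]
  root = 146 != target 311
Candidate C: set leaf[5] = 33 -> leaves = [20, 67, 14, 33, 92, 33]
  L0: [20, 67, 14, 33, 92, 33]
  L1: h(20,67)=(20*31+67)%997=687 h(14,33)=(14*31+33)%997=467 h(92,33)=(92*31+33)%997=891 -> [687, 467, 891]
  L2: h(687,467)=(687*31+467)%997=827 h(891,891)=(891*31+891)%997=596 -> [827, 596]
  L3: h(827,596)=(827*31+596)%997=311 -> [311]
  root = 311 == target 311  ** MATCH **
Candidate C produces the target root.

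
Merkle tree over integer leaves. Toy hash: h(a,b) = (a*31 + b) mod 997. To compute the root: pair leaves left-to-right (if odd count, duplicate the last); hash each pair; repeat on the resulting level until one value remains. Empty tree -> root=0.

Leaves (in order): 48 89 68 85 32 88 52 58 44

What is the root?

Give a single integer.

L0: [48, 89, 68, 85, 32, 88, 52, 58, 44]
L1: h(48,89)=(48*31+89)%997=580 h(68,85)=(68*31+85)%997=199 h(32,88)=(32*31+88)%997=83 h(52,58)=(52*31+58)%997=673 h(44,44)=(44*31+44)%997=411 -> [580, 199, 83, 673, 411]
L2: h(580,199)=(580*31+199)%997=233 h(83,673)=(83*31+673)%997=255 h(411,411)=(411*31+411)%997=191 -> [233, 255, 191]
L3: h(233,255)=(233*31+255)%997=499 h(191,191)=(191*31+191)%997=130 -> [499, 130]
L4: h(499,130)=(499*31+130)%997=644 -> [644]

Answer: 644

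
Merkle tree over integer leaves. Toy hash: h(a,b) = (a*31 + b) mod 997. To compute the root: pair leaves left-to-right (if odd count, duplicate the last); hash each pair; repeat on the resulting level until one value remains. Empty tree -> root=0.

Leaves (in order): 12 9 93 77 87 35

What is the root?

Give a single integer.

L0: [12, 9, 93, 77, 87, 35]
L1: h(12,9)=(12*31+9)%997=381 h(93,77)=(93*31+77)%997=966 h(87,35)=(87*31+35)%997=738 -> [381, 966, 738]
L2: h(381,966)=(381*31+966)%997=813 h(738,738)=(738*31+738)%997=685 -> [813, 685]
L3: h(813,685)=(813*31+685)%997=963 -> [963]

Answer: 963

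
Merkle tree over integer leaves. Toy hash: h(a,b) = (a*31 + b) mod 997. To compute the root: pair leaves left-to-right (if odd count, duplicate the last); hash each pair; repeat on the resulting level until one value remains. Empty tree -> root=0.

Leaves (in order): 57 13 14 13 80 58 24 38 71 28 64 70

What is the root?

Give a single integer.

Answer: 819

Derivation:
L0: [57, 13, 14, 13, 80, 58, 24, 38, 71, 28, 64, 70]
L1: h(57,13)=(57*31+13)%997=783 h(14,13)=(14*31+13)%997=447 h(80,58)=(80*31+58)%997=544 h(24,38)=(24*31+38)%997=782 h(71,28)=(71*31+28)%997=235 h(64,70)=(64*31+70)%997=60 -> [783, 447, 544, 782, 235, 60]
L2: h(783,447)=(783*31+447)%997=792 h(544,782)=(544*31+782)%997=697 h(235,60)=(235*31+60)%997=366 -> [792, 697, 366]
L3: h(792,697)=(792*31+697)%997=324 h(366,366)=(366*31+366)%997=745 -> [324, 745]
L4: h(324,745)=(324*31+745)%997=819 -> [819]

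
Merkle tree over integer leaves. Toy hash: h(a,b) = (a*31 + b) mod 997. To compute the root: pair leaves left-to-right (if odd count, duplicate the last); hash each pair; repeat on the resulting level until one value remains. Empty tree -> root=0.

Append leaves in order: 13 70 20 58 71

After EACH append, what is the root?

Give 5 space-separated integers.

Answer: 13 473 348 386 922

Derivation:
After append 13 (leaves=[13]):
  L0: [13]
  root=13
After append 70 (leaves=[13, 70]):
  L0: [13, 70]
  L1: h(13,70)=(13*31+70)%997=473 -> [473]
  root=473
After append 20 (leaves=[13, 70, 20]):
  L0: [13, 70, 20]
  L1: h(13,70)=(13*31+70)%997=473 h(20,20)=(20*31+20)%997=640 -> [473, 640]
  L2: h(473,640)=(473*31+640)%997=348 -> [348]
  root=348
After append 58 (leaves=[13, 70, 20, 58]):
  L0: [13, 70, 20, 58]
  L1: h(13,70)=(13*31+70)%997=473 h(20,58)=(20*31+58)%997=678 -> [473, 678]
  L2: h(473,678)=(473*31+678)%997=386 -> [386]
  root=386
After append 71 (leaves=[13, 70, 20, 58, 71]):
  L0: [13, 70, 20, 58, 71]
  L1: h(13,70)=(13*31+70)%997=473 h(20,58)=(20*31+58)%997=678 h(71,71)=(71*31+71)%997=278 -> [473, 678, 278]
  L2: h(473,678)=(473*31+678)%997=386 h(278,278)=(278*31+278)%997=920 -> [386, 920]
  L3: h(386,920)=(386*31+920)%997=922 -> [922]
  root=922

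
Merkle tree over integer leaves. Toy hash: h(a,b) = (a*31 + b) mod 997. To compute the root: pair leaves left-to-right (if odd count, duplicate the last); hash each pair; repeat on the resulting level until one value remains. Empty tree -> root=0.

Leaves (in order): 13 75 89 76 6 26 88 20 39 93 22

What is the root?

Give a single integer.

Answer: 434

Derivation:
L0: [13, 75, 89, 76, 6, 26, 88, 20, 39, 93, 22]
L1: h(13,75)=(13*31+75)%997=478 h(89,76)=(89*31+76)%997=841 h(6,26)=(6*31+26)%997=212 h(88,20)=(88*31+20)%997=754 h(39,93)=(39*31+93)%997=305 h(22,22)=(22*31+22)%997=704 -> [478, 841, 212, 754, 305, 704]
L2: h(478,841)=(478*31+841)%997=704 h(212,754)=(212*31+754)%997=347 h(305,704)=(305*31+704)%997=189 -> [704, 347, 189]
L3: h(704,347)=(704*31+347)%997=237 h(189,189)=(189*31+189)%997=66 -> [237, 66]
L4: h(237,66)=(237*31+66)%997=434 -> [434]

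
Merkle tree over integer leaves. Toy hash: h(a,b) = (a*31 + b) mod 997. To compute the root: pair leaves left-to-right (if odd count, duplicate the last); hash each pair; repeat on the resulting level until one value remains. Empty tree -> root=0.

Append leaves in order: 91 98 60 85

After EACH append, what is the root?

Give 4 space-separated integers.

Answer: 91 925 685 710

Derivation:
After append 91 (leaves=[91]):
  L0: [91]
  root=91
After append 98 (leaves=[91, 98]):
  L0: [91, 98]
  L1: h(91,98)=(91*31+98)%997=925 -> [925]
  root=925
After append 60 (leaves=[91, 98, 60]):
  L0: [91, 98, 60]
  L1: h(91,98)=(91*31+98)%997=925 h(60,60)=(60*31+60)%997=923 -> [925, 923]
  L2: h(925,923)=(925*31+923)%997=685 -> [685]
  root=685
After append 85 (leaves=[91, 98, 60, 85]):
  L0: [91, 98, 60, 85]
  L1: h(91,98)=(91*31+98)%997=925 h(60,85)=(60*31+85)%997=948 -> [925, 948]
  L2: h(925,948)=(925*31+948)%997=710 -> [710]
  root=710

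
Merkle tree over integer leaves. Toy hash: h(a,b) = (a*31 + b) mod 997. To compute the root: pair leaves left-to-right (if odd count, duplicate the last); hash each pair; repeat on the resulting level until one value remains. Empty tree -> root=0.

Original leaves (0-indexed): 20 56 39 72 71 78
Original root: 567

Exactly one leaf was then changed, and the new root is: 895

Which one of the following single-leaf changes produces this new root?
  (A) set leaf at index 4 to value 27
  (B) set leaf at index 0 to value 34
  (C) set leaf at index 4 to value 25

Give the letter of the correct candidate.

Answer: B

Derivation:
Original leaves: [20, 56, 39, 72, 71, 78]
Target new root: 895
Try each candidate change and compute the resulting root:
Candidate A: set leaf[4] = 27 -> leaves = [20, 56, 39, 72, 27, 78]
  L0: [20, 56, 39, 72, 27, 78]
  L1: h(20,56)=(20*31+56)%997=676 h(39,72)=(39*31+72)%997=284 h(27,78)=(27*31+78)%997=915 -> [676, 284, 915]
  L2: h(676,284)=(676*31+284)%997=303 h(915,915)=(915*31+915)%997=367 -> [303, 367]
  L3: h(303,367)=(303*31+367)%997=787 -> [787]
  root = 787 != target 895
Candidate B: set leaf[0] = 34 -> leaves = [34, 56, 39, 72, 71, 78]
  L0: [34, 56, 39, 72, 71, 78]
  L1: h(34,56)=(34*31+56)%997=113 h(39,72)=(39*31+72)%997=284 h(71,78)=(71*31+78)%997=285 -> [113, 284, 285]
  L2: h(113,284)=(113*31+284)%997=796 h(285,285)=(285*31+285)%997=147 -> [796, 147]
  L3: h(796,147)=(796*31+147)%997=895 -> [895]
  root = 895 == target 895  ** MATCH **
Candidate C: set leaf[4] = 25 -> leaves = [20, 56, 39, 72, 25, 78]
  L0: [20, 56, 39, 72, 25, 78]
  L1: h(20,56)=(20*31+56)%997=676 h(39,72)=(39*31+72)%997=284 h(25,78)=(25*31+78)%997=853 -> [676, 284, 853]
  L2: h(676,284)=(676*31+284)%997=303 h(853,853)=(853*31+853)%997=377 -> [303, 377]
  L3: h(303,377)=(303*31+377)%997=797 -> [797]
  root = 797 != target 895
Candidate B produces the target root.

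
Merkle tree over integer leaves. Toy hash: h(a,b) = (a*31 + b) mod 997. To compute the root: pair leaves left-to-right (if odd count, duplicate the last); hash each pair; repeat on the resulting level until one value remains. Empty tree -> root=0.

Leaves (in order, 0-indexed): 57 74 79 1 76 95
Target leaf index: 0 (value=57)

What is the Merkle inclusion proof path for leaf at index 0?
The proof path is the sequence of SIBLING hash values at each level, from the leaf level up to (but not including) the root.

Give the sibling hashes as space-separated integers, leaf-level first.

Answer: 74 456 666

Derivation:
L0 (leaves): [57, 74, 79, 1, 76, 95], target index=0
L1: h(57,74)=(57*31+74)%997=844 [pair 0] h(79,1)=(79*31+1)%997=456 [pair 1] h(76,95)=(76*31+95)%997=457 [pair 2] -> [844, 456, 457]
  Sibling for proof at L0: 74
L2: h(844,456)=(844*31+456)%997=698 [pair 0] h(457,457)=(457*31+457)%997=666 [pair 1] -> [698, 666]
  Sibling for proof at L1: 456
L3: h(698,666)=(698*31+666)%997=370 [pair 0] -> [370]
  Sibling for proof at L2: 666
Root: 370
Proof path (sibling hashes from leaf to root): [74, 456, 666]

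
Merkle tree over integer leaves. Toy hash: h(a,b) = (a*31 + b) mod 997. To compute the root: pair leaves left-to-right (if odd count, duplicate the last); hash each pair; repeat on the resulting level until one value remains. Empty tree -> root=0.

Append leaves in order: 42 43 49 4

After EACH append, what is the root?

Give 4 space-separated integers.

After append 42 (leaves=[42]):
  L0: [42]
  root=42
After append 43 (leaves=[42, 43]):
  L0: [42, 43]
  L1: h(42,43)=(42*31+43)%997=348 -> [348]
  root=348
After append 49 (leaves=[42, 43, 49]):
  L0: [42, 43, 49]
  L1: h(42,43)=(42*31+43)%997=348 h(49,49)=(49*31+49)%997=571 -> [348, 571]
  L2: h(348,571)=(348*31+571)%997=392 -> [392]
  root=392
After append 4 (leaves=[42, 43, 49, 4]):
  L0: [42, 43, 49, 4]
  L1: h(42,43)=(42*31+43)%997=348 h(49,4)=(49*31+4)%997=526 -> [348, 526]
  L2: h(348,526)=(348*31+526)%997=347 -> [347]
  root=347

Answer: 42 348 392 347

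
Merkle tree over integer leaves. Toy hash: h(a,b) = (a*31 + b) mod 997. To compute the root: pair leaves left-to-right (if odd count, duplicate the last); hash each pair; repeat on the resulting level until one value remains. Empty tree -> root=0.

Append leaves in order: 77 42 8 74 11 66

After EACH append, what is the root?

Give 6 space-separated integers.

After append 77 (leaves=[77]):
  L0: [77]
  root=77
After append 42 (leaves=[77, 42]):
  L0: [77, 42]
  L1: h(77,42)=(77*31+42)%997=435 -> [435]
  root=435
After append 8 (leaves=[77, 42, 8]):
  L0: [77, 42, 8]
  L1: h(77,42)=(77*31+42)%997=435 h(8,8)=(8*31+8)%997=256 -> [435, 256]
  L2: h(435,256)=(435*31+256)%997=780 -> [780]
  root=780
After append 74 (leaves=[77, 42, 8, 74]):
  L0: [77, 42, 8, 74]
  L1: h(77,42)=(77*31+42)%997=435 h(8,74)=(8*31+74)%997=322 -> [435, 322]
  L2: h(435,322)=(435*31+322)%997=846 -> [846]
  root=846
After append 11 (leaves=[77, 42, 8, 74, 11]):
  L0: [77, 42, 8, 74, 11]
  L1: h(77,42)=(77*31+42)%997=435 h(8,74)=(8*31+74)%997=322 h(11,11)=(11*31+11)%997=352 -> [435, 322, 352]
  L2: h(435,322)=(435*31+322)%997=846 h(352,352)=(352*31+352)%997=297 -> [846, 297]
  L3: h(846,297)=(846*31+297)%997=601 -> [601]
  root=601
After append 66 (leaves=[77, 42, 8, 74, 11, 66]):
  L0: [77, 42, 8, 74, 11, 66]
  L1: h(77,42)=(77*31+42)%997=435 h(8,74)=(8*31+74)%997=322 h(11,66)=(11*31+66)%997=407 -> [435, 322, 407]
  L2: h(435,322)=(435*31+322)%997=846 h(407,407)=(407*31+407)%997=63 -> [846, 63]
  L3: h(846,63)=(846*31+63)%997=367 -> [367]
  root=367

Answer: 77 435 780 846 601 367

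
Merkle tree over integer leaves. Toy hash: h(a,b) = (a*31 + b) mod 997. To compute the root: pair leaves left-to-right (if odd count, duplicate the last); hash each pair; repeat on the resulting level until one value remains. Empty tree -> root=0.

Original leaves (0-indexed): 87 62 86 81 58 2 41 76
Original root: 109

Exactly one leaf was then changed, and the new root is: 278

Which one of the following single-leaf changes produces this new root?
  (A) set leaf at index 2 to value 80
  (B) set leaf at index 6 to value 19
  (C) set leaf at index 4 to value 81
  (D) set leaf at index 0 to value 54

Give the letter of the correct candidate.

Original leaves: [87, 62, 86, 81, 58, 2, 41, 76]
Target new root: 278
Try each candidate change and compute the resulting root:
Candidate A: set leaf[2] = 80 -> leaves = [87, 62, 80, 81, 58, 2, 41, 76]
  L0: [87, 62, 80, 81, 58, 2, 41, 76]
  L1: h(87,62)=(87*31+62)%997=765 h(80,81)=(80*31+81)%997=567 h(58,2)=(58*31+2)%997=803 h(41,76)=(41*31+76)%997=350 -> [765, 567, 803, 350]
  L2: h(765,567)=(765*31+567)%997=354 h(803,350)=(803*31+350)%997=318 -> [354, 318]
  L3: h(354,318)=(354*31+318)%997=325 -> [325]
  root = 325 != target 278
Candidate B: set leaf[6] = 19 -> leaves = [87, 62, 86, 81, 58, 2, 19, 76]
  L0: [87, 62, 86, 81, 58, 2, 19, 76]
  L1: h(87,62)=(87*31+62)%997=765 h(86,81)=(86*31+81)%997=753 h(58,2)=(58*31+2)%997=803 h(19,76)=(19*31+76)%997=665 -> [765, 753, 803, 665]
  L2: h(765,753)=(765*31+753)%997=540 h(803,665)=(803*31+665)%997=633 -> [540, 633]
  L3: h(540,633)=(540*31+633)%997=424 -> [424]
  root = 424 != target 278
Candidate C: set leaf[4] = 81 -> leaves = [87, 62, 86, 81, 81, 2, 41, 76]
  L0: [87, 62, 86, 81, 81, 2, 41, 76]
  L1: h(87,62)=(87*31+62)%997=765 h(86,81)=(86*31+81)%997=753 h(81,2)=(81*31+2)%997=519 h(41,76)=(41*31+76)%997=350 -> [765, 753, 519, 350]
  L2: h(765,753)=(765*31+753)%997=540 h(519,350)=(519*31+350)%997=487 -> [540, 487]
  L3: h(540,487)=(540*31+487)%997=278 -> [278]
  root = 278 == target 278  ** MATCH **
Candidate D: set leaf[0] = 54 -> leaves = [54, 62, 86, 81, 58, 2, 41, 76]
  L0: [54, 62, 86, 81, 58, 2, 41, 76]
  L1: h(54,62)=(54*31+62)%997=739 h(86,81)=(86*31+81)%997=753 h(58,2)=(58*31+2)%997=803 h(41,76)=(41*31+76)%997=350 -> [739, 753, 803, 350]
  L2: h(739,753)=(739*31+753)%997=731 h(803,350)=(803*31+350)%997=318 -> [731, 318]
  L3: h(731,318)=(731*31+318)%997=48 -> [48]
  root = 48 != target 278
Candidate C produces the target root.

Answer: C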